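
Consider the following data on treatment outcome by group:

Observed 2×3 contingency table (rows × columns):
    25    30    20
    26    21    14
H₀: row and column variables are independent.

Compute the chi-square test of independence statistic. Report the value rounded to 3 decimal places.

test statistic = 1.239

Row totals [75, 61], col totals [51, 51, 34], n=136
χ² = (25−28.12)²/28.12 + (30−28.12)²/28.12 + (20−18.75)²/18.75 + (26−22.88)²/22.88 + (21−22.88)²/22.88 + (14−15.25)²/15.25 = 1.2386
df = 2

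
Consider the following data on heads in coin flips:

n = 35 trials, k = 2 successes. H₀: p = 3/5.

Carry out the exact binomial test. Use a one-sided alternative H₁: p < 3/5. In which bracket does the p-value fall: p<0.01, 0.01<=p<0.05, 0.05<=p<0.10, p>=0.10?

Exact binomial: n=35, k=2, p₀=3/5=0.6000
P(X≤2) from Σ C(n,i)·p₀^i·(1−p₀)^(n−i)
p-value (one-sided, H₁ less) = 0.00000
→ bracket: p<0.01

p-value bracket: p<0.01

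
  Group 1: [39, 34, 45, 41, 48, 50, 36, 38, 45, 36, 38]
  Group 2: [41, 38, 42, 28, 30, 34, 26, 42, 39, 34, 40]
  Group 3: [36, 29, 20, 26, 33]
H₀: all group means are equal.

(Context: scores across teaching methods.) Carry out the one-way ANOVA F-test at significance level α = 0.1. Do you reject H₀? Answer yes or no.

Group means [40.91, 35.82, 28.80], grand mean 36.593
SSB = Σnᵢ(x̄ᵢ−x̄)² = 515.173; SSW = ΣΣ(x−x̄ᵢ)² = 771.345
MSB = 515.173/2 = 257.5865; MSW = 771.345/24 = 32.1394
F = MSB/MSW = 8.0147
df = (2, 24)
p-value (upper-tail) = 0.00216
At α=0.1: p < α → reject H₀

reject H₀: yes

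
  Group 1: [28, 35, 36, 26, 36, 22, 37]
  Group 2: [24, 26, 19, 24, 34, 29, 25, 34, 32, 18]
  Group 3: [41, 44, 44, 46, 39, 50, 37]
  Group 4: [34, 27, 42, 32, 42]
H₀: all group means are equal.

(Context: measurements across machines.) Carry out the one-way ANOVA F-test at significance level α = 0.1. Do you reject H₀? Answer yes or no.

Group means [31.43, 26.50, 43.00, 35.40], grand mean 33.207
SSB = Σnᵢ(x̄ᵢ−x̄)² = 1167.344; SSW = ΣΣ(x−x̄ᵢ)² = 795.414
MSB = 1167.344/3 = 389.1148; MSW = 795.414/25 = 31.8166
F = MSB/MSW = 12.2299
df = (3, 25)
p-value (upper-tail) = 0.00004
At α=0.1: p < α → reject H₀

reject H₀: yes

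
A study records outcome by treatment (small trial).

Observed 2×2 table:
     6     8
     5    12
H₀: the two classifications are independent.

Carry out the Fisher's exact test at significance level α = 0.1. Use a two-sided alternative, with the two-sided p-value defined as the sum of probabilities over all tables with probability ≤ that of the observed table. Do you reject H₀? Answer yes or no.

Margins: r₁=14, r₂=17, c₁=11, c₂=20, n=31
p_obs = C(14,6)·C(17,5)/C(31,11); sum pmf over tables with pmf ≤ p_obs
p-value (two-sided) = 0.47747
At α=0.1: p ≥ α → fail to reject H₀

reject H₀: no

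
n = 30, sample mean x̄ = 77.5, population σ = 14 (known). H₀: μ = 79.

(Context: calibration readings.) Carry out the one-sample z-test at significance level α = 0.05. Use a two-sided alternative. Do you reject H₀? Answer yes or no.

SE = σ/√n = 14/√30 = 2.5560
z = (x̄−μ₀)/SE = (77.5−79)/2.5560 = -0.5868
p-value (two-sided) = 0.55731
At α=0.05: p ≥ α → fail to reject H₀

reject H₀: no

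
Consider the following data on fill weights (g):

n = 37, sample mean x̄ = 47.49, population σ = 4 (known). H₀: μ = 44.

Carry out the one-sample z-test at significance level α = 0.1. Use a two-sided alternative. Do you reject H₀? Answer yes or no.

SE = σ/√n = 4/√37 = 0.6576
z = (x̄−μ₀)/SE = (47.49−44)/0.6576 = 5.3072
p-value (two-sided) = 0.00000
At α=0.1: p < α → reject H₀

reject H₀: yes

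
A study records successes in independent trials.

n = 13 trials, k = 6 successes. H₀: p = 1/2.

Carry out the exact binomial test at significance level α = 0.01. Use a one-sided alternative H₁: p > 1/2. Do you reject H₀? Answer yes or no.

Exact binomial: n=13, k=6, p₀=1/2=0.5000
P(X≥6) from Σ C(n,i)·p₀^i·(1−p₀)^(n−i)
p-value (one-sided, H₁ greater) = 0.70947
At α=0.01: p ≥ α → fail to reject H₀

reject H₀: no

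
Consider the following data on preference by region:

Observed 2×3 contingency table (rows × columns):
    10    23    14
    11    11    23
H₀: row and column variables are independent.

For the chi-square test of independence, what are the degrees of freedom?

df = (r−1)(c−1) = (2−1)·(3−1) = 2

degrees of freedom = 2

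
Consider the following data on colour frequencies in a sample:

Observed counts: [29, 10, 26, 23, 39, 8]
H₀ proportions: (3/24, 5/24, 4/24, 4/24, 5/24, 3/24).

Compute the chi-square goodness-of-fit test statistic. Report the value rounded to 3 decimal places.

test statistic = 29.821

n = 135; E_i = n·p_i = [16.88, 28.12, 22.50, 22.50, 28.12, 16.88]
χ² = (29−16.88)²/16.88 + (10−28.12)²/28.12 + (26−22.50)²/22.50 + (23−22.50)²/22.50 + (39−28.12)²/28.12 + (8−16.88)²/16.88 = 29.8207
df = 5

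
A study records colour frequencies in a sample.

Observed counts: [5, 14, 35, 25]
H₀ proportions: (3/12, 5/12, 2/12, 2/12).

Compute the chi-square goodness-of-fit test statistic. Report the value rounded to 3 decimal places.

n = 79; E_i = n·p_i = [19.75, 32.92, 13.17, 13.17]
χ² = (5−19.75)²/19.75 + (14−32.92)²/32.92 + (35−13.17)²/13.17 + (25−13.17)²/13.17 = 68.7266
df = 3

test statistic = 68.727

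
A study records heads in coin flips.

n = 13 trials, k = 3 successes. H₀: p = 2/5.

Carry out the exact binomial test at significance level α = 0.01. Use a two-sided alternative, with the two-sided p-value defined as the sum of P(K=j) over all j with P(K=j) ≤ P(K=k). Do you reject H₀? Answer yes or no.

reject H₀: no

Exact binomial: n=13, k=3, p₀=2/5=0.4000
P(X=j) = C(n,j)·p₀^j·(1−p₀)^(n−j); p = Σ P(X=j) over j with P(X=j) ≤ P(X=3)
p-value (two-sided) = 0.26625
At α=0.01: p ≥ α → fail to reject H₀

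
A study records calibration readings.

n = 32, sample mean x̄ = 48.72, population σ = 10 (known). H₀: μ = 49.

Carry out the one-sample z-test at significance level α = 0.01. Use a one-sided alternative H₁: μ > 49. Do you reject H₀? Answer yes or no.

reject H₀: no

SE = σ/√n = 10/√32 = 1.7678
z = (x̄−μ₀)/SE = (48.72−49)/1.7678 = -0.1584
p-value (one-sided, H₁ greater) = 0.56293
At α=0.01: p ≥ α → fail to reject H₀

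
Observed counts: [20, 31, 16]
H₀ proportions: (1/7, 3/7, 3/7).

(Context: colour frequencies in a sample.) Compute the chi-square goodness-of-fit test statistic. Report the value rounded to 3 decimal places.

n = 67; E_i = n·p_i = [9.57, 28.71, 28.71]
χ² = (20−9.57)²/9.57 + (31−28.71)²/28.71 + (16−28.71)²/28.71 = 17.1741
df = 2

test statistic = 17.174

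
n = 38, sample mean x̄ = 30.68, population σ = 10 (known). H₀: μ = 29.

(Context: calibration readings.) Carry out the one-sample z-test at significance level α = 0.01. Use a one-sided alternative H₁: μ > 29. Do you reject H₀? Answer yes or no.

reject H₀: no

SE = σ/√n = 10/√38 = 1.6222
z = (x̄−μ₀)/SE = (30.68−29)/1.6222 = 1.0356
p-value (one-sided, H₁ greater) = 0.15019
At α=0.01: p ≥ α → fail to reject H₀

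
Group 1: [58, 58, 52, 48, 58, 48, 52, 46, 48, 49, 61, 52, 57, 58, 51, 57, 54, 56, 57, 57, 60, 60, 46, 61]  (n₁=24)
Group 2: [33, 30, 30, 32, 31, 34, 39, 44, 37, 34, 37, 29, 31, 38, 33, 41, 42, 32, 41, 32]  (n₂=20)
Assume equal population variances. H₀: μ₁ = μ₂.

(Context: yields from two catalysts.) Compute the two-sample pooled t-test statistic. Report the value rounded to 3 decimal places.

x̄₁=54.333, s₁=4.905, n₁=24
x̄₂=35.000, s₂=4.531, n₂=20
s_p² = [23·4.905² + 19·4.531²]/42 = 22.4603
SE = √(s_p²·(1/24+1/20)) = 1.4349
t = (54.333−35.000)/1.4349 = 13.4739
df = 42

test statistic = 13.474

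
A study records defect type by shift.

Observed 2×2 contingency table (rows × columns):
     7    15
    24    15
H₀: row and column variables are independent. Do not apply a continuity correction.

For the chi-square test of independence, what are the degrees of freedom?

degrees of freedom = 1

df = (r−1)(c−1) = (2−1)·(2−1) = 1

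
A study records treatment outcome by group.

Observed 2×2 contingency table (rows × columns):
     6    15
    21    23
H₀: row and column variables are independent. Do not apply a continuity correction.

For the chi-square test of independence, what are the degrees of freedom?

degrees of freedom = 1

df = (r−1)(c−1) = (2−1)·(2−1) = 1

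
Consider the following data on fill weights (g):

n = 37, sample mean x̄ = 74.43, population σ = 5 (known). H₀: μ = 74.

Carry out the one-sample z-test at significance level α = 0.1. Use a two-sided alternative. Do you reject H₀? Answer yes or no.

reject H₀: no

SE = σ/√n = 5/√37 = 0.8220
z = (x̄−μ₀)/SE = (74.43−74)/0.8220 = 0.5231
p-value (two-sided) = 0.60089
At α=0.1: p ≥ α → fail to reject H₀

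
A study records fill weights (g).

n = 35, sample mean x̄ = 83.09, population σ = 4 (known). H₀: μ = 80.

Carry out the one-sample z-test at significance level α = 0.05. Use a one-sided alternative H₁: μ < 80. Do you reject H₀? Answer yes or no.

reject H₀: no

SE = σ/√n = 4/√35 = 0.6761
z = (x̄−μ₀)/SE = (83.09−80)/0.6761 = 4.5702
p-value (one-sided, H₁ less) = 1.00000
At α=0.05: p ≥ α → fail to reject H₀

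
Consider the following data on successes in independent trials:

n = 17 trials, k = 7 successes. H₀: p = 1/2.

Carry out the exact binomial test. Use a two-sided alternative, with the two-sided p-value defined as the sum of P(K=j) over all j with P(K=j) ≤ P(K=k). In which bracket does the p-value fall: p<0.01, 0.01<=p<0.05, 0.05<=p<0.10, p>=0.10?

p-value bracket: p>=0.10

Exact binomial: n=17, k=7, p₀=1/2=0.5000
P(X=j) = C(n,j)·p₀^j·(1−p₀)^(n−j); p = Σ P(X=j) over j with P(X=j) ≤ P(X=7)
p-value (two-sided) = 0.62906
→ bracket: p>=0.10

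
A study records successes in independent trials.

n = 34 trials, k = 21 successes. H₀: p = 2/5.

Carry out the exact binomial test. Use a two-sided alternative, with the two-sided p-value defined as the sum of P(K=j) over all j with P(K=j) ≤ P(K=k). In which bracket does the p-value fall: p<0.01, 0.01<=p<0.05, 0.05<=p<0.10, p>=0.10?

p-value bracket: 0.01<=p<0.05

Exact binomial: n=34, k=21, p₀=2/5=0.4000
P(X=j) = C(n,j)·p₀^j·(1−p₀)^(n−j); p = Σ P(X=j) over j with P(X=j) ≤ P(X=21)
p-value (two-sided) = 0.01321
→ bracket: 0.01<=p<0.05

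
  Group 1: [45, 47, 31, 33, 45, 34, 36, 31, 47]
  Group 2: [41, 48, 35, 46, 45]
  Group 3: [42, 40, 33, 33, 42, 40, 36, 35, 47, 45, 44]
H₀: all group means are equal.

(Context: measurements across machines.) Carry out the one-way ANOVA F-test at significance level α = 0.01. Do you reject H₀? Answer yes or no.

reject H₀: no

Group means [38.78, 43.00, 39.73], grand mean 40.040
SSB = Σnᵢ(x̄ᵢ−x̄)² = 59.223; SSW = ΣΣ(x−x̄ᵢ)² = 739.737
MSB = 59.223/2 = 29.6113; MSW = 739.737/22 = 33.6244
F = MSB/MSW = 0.8806
df = (2, 22)
p-value (upper-tail) = 0.42863
At α=0.01: p ≥ α → fail to reject H₀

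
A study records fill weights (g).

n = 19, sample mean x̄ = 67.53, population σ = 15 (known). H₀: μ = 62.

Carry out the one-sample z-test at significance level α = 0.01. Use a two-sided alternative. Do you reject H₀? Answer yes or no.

SE = σ/√n = 15/√19 = 3.4412
z = (x̄−μ₀)/SE = (67.53−62)/3.4412 = 1.6070
p-value (two-sided) = 0.10806
At α=0.01: p ≥ α → fail to reject H₀

reject H₀: no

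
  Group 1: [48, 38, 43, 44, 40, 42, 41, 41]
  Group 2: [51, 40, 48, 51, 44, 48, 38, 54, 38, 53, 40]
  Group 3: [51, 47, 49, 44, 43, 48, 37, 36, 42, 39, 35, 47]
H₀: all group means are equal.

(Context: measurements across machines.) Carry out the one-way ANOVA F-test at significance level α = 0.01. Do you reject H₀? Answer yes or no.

Group means [42.12, 45.91, 43.17], grand mean 43.871
SSB = Σnᵢ(x̄ᵢ−x̄)² = 76.033; SSW = ΣΣ(x−x̄ᵢ)² = 761.451
MSB = 76.033/2 = 38.0166; MSW = 761.451/28 = 27.1947
F = MSB/MSW = 1.3979
df = (2, 28)
p-value (upper-tail) = 0.26382
At α=0.01: p ≥ α → fail to reject H₀

reject H₀: no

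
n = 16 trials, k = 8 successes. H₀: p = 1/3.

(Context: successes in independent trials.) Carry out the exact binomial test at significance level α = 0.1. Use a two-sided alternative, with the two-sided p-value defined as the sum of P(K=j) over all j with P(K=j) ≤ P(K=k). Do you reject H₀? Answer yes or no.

reject H₀: no

Exact binomial: n=16, k=8, p₀=1/3=0.3333
P(X=j) = C(n,j)·p₀^j·(1−p₀)^(n−j); p = Σ P(X=j) over j with P(X=j) ≤ P(X=8)
p-value (two-sided) = 0.18588
At α=0.1: p ≥ α → fail to reject H₀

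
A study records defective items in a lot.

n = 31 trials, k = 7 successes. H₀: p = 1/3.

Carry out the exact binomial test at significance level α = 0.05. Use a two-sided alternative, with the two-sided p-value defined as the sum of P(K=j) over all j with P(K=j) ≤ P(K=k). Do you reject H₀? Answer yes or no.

reject H₀: no

Exact binomial: n=31, k=7, p₀=1/3=0.3333
P(X=j) = C(n,j)·p₀^j·(1−p₀)^(n−j); p = Σ P(X=j) over j with P(X=j) ≤ P(X=7)
p-value (two-sided) = 0.25432
At α=0.05: p ≥ α → fail to reject H₀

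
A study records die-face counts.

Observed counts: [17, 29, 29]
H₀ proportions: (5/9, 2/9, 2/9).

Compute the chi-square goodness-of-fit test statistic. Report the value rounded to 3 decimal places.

test statistic = 32.856

n = 75; E_i = n·p_i = [41.67, 16.67, 16.67]
χ² = (17−41.67)²/41.67 + (29−16.67)²/16.67 + (29−16.67)²/16.67 = 32.8560
df = 2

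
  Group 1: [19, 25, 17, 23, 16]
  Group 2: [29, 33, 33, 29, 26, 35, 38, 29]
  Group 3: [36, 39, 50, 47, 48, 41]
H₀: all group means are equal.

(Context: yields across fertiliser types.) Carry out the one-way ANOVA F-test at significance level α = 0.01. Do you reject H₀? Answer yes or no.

Group means [20.00, 31.50, 43.50], grand mean 32.263
SSB = Σnᵢ(x̄ᵢ−x̄)² = 1514.184; SSW = ΣΣ(x−x̄ᵢ)² = 325.500
MSB = 1514.184/2 = 757.0921; MSW = 325.500/16 = 20.3438
F = MSB/MSW = 37.2150
df = (2, 16)
p-value (upper-tail) = 0.00000
At α=0.01: p < α → reject H₀

reject H₀: yes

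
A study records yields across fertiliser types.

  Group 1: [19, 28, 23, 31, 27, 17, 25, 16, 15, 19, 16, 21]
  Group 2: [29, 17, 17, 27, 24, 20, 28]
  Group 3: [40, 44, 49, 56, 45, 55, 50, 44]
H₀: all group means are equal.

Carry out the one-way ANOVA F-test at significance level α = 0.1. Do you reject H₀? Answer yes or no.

Group means [21.42, 23.14, 47.88], grand mean 29.704
SSB = Σnᵢ(x̄ᵢ−x̄)² = 3766.981; SSW = ΣΣ(x−x̄ᵢ)² = 694.649
MSB = 3766.981/2 = 1883.4904; MSW = 694.649/24 = 28.9437
F = MSB/MSW = 65.0743
df = (2, 24)
p-value (upper-tail) = 0.00000
At α=0.1: p < α → reject H₀

reject H₀: yes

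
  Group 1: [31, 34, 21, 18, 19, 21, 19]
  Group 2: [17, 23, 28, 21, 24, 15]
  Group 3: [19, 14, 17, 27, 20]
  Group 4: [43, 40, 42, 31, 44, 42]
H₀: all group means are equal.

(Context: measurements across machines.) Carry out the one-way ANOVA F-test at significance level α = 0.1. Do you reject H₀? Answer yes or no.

reject H₀: yes

Group means [23.29, 21.33, 19.40, 40.33], grand mean 26.250
SSB = Σnᵢ(x̄ᵢ−x̄)² = 1631.205; SSW = ΣΣ(x−x̄ᵢ)² = 569.295
MSB = 1631.205/3 = 543.7349; MSW = 569.295/20 = 28.4648
F = MSB/MSW = 19.1020
df = (3, 20)
p-value (upper-tail) = 0.00000
At α=0.1: p < α → reject H₀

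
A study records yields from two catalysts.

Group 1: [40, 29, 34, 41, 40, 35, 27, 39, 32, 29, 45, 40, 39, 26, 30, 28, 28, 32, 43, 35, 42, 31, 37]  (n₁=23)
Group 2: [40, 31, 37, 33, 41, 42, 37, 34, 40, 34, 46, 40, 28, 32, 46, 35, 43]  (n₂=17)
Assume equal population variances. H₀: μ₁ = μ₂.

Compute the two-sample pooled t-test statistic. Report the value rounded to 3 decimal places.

x̄₁=34.870, s₁=5.779, n₁=23
x̄₂=37.588, s₂=5.245, n₂=17
s_p² = [22·5.779² + 16·5.245²]/38 = 30.9139
SE = √(s_p²·(1/23+1/17)) = 1.7784
t = (34.870−37.588)/1.7784 = -1.5288
df = 38

test statistic = -1.529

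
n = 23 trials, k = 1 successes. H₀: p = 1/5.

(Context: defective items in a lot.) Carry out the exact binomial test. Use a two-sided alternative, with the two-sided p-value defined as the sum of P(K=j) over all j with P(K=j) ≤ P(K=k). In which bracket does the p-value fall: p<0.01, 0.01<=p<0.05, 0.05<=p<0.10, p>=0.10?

p-value bracket: 0.05<=p<0.10

Exact binomial: n=23, k=1, p₀=1/5=0.2000
P(X=j) = C(n,j)·p₀^j·(1−p₀)^(n−j); p = Σ P(X=j) over j with P(X=j) ≤ P(X=1)
p-value (two-sided) = 0.06719
→ bracket: 0.05<=p<0.10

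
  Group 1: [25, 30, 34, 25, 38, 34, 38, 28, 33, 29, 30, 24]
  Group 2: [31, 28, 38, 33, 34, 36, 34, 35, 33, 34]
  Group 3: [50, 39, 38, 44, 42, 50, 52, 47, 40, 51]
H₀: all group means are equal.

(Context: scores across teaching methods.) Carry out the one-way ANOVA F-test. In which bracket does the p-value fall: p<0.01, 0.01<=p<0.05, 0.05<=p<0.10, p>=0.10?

Group means [30.67, 33.60, 45.30], grand mean 36.156
SSB = Σnᵢ(x̄ᵢ−x̄)² = 1263.052; SSW = ΣΣ(x−x̄ᵢ)² = 579.167
MSB = 1263.052/2 = 631.5260; MSW = 579.167/29 = 19.9713
F = MSB/MSW = 31.6217
df = (2, 29)
p-value (upper-tail) = 0.00000
→ bracket: p<0.01

p-value bracket: p<0.01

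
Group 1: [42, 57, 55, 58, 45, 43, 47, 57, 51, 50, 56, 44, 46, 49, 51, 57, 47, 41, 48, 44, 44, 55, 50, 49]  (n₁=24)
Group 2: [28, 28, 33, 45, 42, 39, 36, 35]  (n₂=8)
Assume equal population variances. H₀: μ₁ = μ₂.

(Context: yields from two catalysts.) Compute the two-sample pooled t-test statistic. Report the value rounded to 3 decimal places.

test statistic = 6.041

x̄₁=49.417, s₁=5.348, n₁=24
x̄₂=35.750, s₂=6.135, n₂=8
s_p² = [23·5.348² + 7·6.135²]/30 = 30.7111
SE = √(s_p²·(1/24+1/8)) = 2.2624
t = (49.417−35.750)/2.2624 = 6.0407
df = 30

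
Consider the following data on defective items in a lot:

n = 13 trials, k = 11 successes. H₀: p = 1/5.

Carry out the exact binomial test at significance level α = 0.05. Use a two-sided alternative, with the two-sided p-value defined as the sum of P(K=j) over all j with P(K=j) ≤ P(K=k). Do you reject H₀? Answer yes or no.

reject H₀: yes

Exact binomial: n=13, k=11, p₀=1/5=0.2000
P(X=j) = C(n,j)·p₀^j·(1−p₀)^(n−j); p = Σ P(X=j) over j with P(X=j) ≤ P(X=11)
p-value (two-sided) = 0.00000
At α=0.05: p < α → reject H₀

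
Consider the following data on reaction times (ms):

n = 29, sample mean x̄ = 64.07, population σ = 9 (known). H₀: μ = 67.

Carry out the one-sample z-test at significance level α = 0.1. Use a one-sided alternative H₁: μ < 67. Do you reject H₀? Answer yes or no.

reject H₀: yes

SE = σ/√n = 9/√29 = 1.6713
z = (x̄−μ₀)/SE = (64.07−67)/1.6713 = -1.7532
p-value (one-sided, H₁ less) = 0.03979
At α=0.1: p < α → reject H₀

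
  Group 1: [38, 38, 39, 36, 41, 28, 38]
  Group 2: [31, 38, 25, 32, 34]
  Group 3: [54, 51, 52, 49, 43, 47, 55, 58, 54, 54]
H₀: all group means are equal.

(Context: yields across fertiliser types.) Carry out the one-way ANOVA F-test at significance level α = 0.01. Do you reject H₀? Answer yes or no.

reject H₀: yes

Group means [36.86, 32.00, 51.70], grand mean 42.500
SSB = Σnᵢ(x̄ᵢ−x̄)² = 1620.543; SSW = ΣΣ(x−x̄ᵢ)² = 366.957
MSB = 1620.543/2 = 810.2714; MSW = 366.957/19 = 19.3135
F = MSB/MSW = 41.9536
df = (2, 19)
p-value (upper-tail) = 0.00000
At α=0.01: p < α → reject H₀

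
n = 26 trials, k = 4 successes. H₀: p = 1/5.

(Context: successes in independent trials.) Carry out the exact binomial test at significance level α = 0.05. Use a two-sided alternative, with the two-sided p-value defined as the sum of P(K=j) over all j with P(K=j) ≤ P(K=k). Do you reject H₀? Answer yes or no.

reject H₀: no

Exact binomial: n=26, k=4, p₀=1/5=0.2000
P(X=j) = C(n,j)·p₀^j·(1−p₀)^(n−j); p = Σ P(X=j) over j with P(X=j) ≤ P(X=4)
p-value (two-sided) = 0.80585
At α=0.05: p ≥ α → fail to reject H₀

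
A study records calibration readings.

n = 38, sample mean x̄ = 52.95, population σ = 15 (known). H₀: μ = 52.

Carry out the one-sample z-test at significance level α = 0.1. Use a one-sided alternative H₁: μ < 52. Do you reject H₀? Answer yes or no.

reject H₀: no

SE = σ/√n = 15/√38 = 2.4333
z = (x̄−μ₀)/SE = (52.95−52)/2.4333 = 0.3904
p-value (one-sided, H₁ less) = 0.65188
At α=0.1: p ≥ α → fail to reject H₀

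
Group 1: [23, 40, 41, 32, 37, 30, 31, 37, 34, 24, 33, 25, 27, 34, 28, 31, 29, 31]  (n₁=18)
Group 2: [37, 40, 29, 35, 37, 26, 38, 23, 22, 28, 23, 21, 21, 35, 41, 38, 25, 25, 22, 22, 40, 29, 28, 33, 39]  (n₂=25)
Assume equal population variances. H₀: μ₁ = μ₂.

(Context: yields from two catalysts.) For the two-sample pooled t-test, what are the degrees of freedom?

degrees of freedom = 41

df = n₁ + n₂ − 2 = 18 + 25 − 2 = 41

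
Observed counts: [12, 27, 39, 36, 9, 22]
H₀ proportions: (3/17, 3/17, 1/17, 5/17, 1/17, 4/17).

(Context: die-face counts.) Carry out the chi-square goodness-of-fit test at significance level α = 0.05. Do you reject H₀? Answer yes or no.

n = 145; E_i = n·p_i = [25.59, 25.59, 8.53, 42.65, 8.53, 34.12]
χ² = (12−25.59)²/25.59 + (27−25.59)²/25.59 + (39−8.53)²/8.53 + (36−42.65)²/42.65 + (9−8.53)²/8.53 + (22−34.12)²/34.12 = 121.5131
df = 5
p-value (upper-tail) = 0.00000
At α=0.05: p < α → reject H₀

reject H₀: yes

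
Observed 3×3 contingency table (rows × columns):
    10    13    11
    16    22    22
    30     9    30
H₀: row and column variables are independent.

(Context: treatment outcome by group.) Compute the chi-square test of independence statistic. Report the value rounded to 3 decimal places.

test statistic = 12.418

Row totals [34, 60, 69], col totals [56, 44, 63], n=163
χ² = (10−11.68)²/11.68 + (13−9.18)²/9.18 + (11−13.14)²/13.14 + (16−20.61)²/20.61 + (22−16.20)²/16.20 + (22−23.19)²/23.19 + (30−23.71)²/23.71 + (9−18.63)²/18.63 + (30−26.67)²/26.67 = 12.4178
df = 4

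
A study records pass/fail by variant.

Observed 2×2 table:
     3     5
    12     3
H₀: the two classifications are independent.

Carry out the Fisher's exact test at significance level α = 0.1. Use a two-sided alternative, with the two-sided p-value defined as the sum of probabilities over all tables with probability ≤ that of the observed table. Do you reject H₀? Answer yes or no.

Margins: r₁=8, r₂=15, c₁=15, c₂=8, n=23
p_obs = C(8,3)·C(15,12)/C(23,15); sum pmf over tables with pmf ≤ p_obs
p-value (two-sided) = 0.07133
At α=0.1: p < α → reject H₀

reject H₀: yes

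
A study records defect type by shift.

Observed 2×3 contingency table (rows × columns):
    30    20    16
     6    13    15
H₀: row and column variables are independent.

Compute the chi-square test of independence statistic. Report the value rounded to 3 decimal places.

Row totals [66, 34], col totals [36, 33, 31], n=100
χ² = (30−23.76)²/23.76 + (20−21.78)²/21.78 + (16−20.46)²/20.46 + (6−12.24)²/12.24 + (13−11.22)²/11.22 + (15−10.54)²/10.54 = 8.1073
df = 2

test statistic = 8.107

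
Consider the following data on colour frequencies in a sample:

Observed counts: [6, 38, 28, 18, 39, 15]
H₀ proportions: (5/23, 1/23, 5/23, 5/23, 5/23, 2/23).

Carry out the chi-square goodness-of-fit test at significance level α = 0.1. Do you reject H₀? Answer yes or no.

reject H₀: yes

n = 144; E_i = n·p_i = [31.30, 6.26, 31.30, 31.30, 31.30, 12.52]
χ² = (6−31.30)²/31.30 + (38−6.26)²/6.26 + (28−31.30)²/31.30 + (18−31.30)²/31.30 + (39−31.30)²/31.30 + (15−12.52)²/12.52 = 189.7396
df = 5
p-value (upper-tail) = 0.00000
At α=0.1: p < α → reject H₀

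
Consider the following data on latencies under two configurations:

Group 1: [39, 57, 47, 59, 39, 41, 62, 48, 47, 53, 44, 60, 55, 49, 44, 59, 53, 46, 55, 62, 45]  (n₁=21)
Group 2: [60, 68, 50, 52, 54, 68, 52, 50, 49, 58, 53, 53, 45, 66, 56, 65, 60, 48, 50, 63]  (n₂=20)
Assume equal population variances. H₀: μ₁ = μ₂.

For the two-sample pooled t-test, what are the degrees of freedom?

df = n₁ + n₂ − 2 = 21 + 20 − 2 = 39

degrees of freedom = 39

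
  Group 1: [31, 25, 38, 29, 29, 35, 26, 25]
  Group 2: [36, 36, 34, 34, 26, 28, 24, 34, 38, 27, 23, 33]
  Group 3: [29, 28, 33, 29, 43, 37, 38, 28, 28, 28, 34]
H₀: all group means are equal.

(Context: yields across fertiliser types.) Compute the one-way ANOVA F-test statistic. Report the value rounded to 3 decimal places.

test statistic = 0.577

Group means [29.75, 31.08, 32.27], grand mean 31.161
SSB = Σnᵢ(x̄ᵢ−x̄)² = 29.595; SSW = ΣΣ(x−x̄ᵢ)² = 718.598
MSB = 29.595/2 = 14.7975; MSW = 718.598/28 = 25.6642
F = MSB/MSW = 0.5766
df = (2, 28)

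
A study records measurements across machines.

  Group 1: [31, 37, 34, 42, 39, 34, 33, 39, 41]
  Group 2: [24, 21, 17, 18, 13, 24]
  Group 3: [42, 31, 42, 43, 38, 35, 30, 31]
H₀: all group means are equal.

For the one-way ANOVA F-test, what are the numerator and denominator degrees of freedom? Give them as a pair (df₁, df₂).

degrees of freedom = [2, 20]

k = 3 groups, N = 23 total
df = (k−1, N−k) = (3−1, 23−3) = (2, 20)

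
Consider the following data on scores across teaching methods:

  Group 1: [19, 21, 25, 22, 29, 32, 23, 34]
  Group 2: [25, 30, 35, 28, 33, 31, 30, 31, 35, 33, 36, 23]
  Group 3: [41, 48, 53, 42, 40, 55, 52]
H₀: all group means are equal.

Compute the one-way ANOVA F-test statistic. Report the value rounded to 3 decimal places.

test statistic = 37.062

Group means [25.62, 30.83, 47.29], grand mean 33.556
SSB = Σnᵢ(x̄ᵢ−x̄)² = 1911.696; SSW = ΣΣ(x−x̄ᵢ)² = 618.970
MSB = 1911.696/2 = 955.8482; MSW = 618.970/24 = 25.7904
F = MSB/MSW = 37.0621
df = (2, 24)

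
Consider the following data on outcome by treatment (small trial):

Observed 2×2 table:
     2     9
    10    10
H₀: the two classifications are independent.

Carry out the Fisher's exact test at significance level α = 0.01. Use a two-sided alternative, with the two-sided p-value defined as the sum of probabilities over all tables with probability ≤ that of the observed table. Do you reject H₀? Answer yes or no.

Margins: r₁=11, r₂=20, c₁=12, c₂=19, n=31
p_obs = C(11,2)·C(20,10)/C(31,12); sum pmf over tables with pmf ≤ p_obs
p-value (two-sided) = 0.12837
At α=0.01: p ≥ α → fail to reject H₀

reject H₀: no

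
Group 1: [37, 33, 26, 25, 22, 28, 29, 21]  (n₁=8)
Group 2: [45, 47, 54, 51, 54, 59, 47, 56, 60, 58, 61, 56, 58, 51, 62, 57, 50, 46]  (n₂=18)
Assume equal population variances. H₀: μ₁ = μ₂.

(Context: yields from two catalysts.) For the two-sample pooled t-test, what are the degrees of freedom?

df = n₁ + n₂ − 2 = 8 + 18 − 2 = 24

degrees of freedom = 24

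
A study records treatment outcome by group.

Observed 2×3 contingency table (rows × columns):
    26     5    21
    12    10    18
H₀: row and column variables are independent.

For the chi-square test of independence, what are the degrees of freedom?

degrees of freedom = 2

df = (r−1)(c−1) = (2−1)·(3−1) = 2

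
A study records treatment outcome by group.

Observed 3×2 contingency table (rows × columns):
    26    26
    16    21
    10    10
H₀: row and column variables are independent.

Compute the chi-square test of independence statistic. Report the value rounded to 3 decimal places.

test statistic = 0.447

Row totals [52, 37, 20], col totals [52, 57], n=109
χ² = (26−24.81)²/24.81 + (26−27.19)²/27.19 + (16−17.65)²/17.65 + (21−19.35)²/19.35 + (10−9.54)²/9.54 + (10−10.46)²/10.46 = 0.4473
df = 2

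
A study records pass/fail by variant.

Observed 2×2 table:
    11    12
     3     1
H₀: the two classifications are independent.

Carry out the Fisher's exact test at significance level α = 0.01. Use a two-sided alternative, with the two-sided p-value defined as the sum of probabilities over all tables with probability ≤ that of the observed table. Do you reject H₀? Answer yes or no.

reject H₀: no

Margins: r₁=23, r₂=4, c₁=14, c₂=13, n=27
p_obs = C(23,11)·C(4,3)/C(27,14); sum pmf over tables with pmf ≤ p_obs
p-value (two-sided) = 0.59556
At α=0.01: p ≥ α → fail to reject H₀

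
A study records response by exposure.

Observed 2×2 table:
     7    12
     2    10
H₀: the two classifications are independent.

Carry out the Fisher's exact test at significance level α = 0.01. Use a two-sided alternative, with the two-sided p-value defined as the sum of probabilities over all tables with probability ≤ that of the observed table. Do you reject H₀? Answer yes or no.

reject H₀: no

Margins: r₁=19, r₂=12, c₁=9, c₂=22, n=31
p_obs = C(19,7)·C(12,2)/C(31,9); sum pmf over tables with pmf ≤ p_obs
p-value (two-sided) = 0.41841
At α=0.01: p ≥ α → fail to reject H₀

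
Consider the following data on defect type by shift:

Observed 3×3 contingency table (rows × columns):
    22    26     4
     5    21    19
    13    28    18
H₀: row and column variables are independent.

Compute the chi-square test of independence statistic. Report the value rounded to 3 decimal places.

Row totals [52, 45, 59], col totals [40, 75, 41], n=156
χ² = (22−13.33)²/13.33 + (26−25.00)²/25.00 + (4−13.67)²/13.67 + (5−11.54)²/11.54 + (21−21.63)²/21.63 + (19−11.83)²/11.83 + (13−15.13)²/15.13 + (28−28.37)²/28.37 + (18−15.51)²/15.51 = 21.2901
df = 4

test statistic = 21.290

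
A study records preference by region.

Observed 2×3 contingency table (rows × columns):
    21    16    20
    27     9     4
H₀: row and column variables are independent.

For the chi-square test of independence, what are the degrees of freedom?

df = (r−1)(c−1) = (2−1)·(3−1) = 2

degrees of freedom = 2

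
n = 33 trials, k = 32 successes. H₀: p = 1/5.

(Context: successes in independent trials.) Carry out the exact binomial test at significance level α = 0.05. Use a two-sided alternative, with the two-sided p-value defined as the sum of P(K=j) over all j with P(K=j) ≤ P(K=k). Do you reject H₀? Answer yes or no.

reject H₀: yes

Exact binomial: n=33, k=32, p₀=1/5=0.2000
P(X=j) = C(n,j)·p₀^j·(1−p₀)^(n−j); p = Σ P(X=j) over j with P(X=j) ≤ P(X=32)
p-value (two-sided) = 0.00000
At α=0.05: p < α → reject H₀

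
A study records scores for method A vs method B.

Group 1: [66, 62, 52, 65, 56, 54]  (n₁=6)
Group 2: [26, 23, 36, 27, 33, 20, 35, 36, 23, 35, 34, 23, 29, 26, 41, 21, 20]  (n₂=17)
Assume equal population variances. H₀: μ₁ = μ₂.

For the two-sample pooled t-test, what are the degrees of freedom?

degrees of freedom = 21

df = n₁ + n₂ − 2 = 6 + 17 − 2 = 21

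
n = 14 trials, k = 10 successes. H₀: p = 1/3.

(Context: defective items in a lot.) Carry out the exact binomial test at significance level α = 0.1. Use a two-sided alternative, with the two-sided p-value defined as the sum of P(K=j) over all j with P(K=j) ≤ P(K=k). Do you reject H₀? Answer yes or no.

Exact binomial: n=14, k=10, p₀=1/3=0.3333
P(X=j) = C(n,j)·p₀^j·(1−p₀)^(n−j); p = Σ P(X=j) over j with P(X=j) ≤ P(X=10)
p-value (two-sided) = 0.00404
At α=0.1: p < α → reject H₀

reject H₀: yes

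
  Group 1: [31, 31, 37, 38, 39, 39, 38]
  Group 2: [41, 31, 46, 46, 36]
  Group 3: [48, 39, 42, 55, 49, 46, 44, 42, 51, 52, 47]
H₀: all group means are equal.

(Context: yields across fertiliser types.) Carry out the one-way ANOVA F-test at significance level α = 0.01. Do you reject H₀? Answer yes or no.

Group means [36.14, 40.00, 46.82], grand mean 42.087
SSB = Σnᵢ(x̄ᵢ−x̄)² = 515.333; SSW = ΣΣ(x−x̄ᵢ)² = 480.494
MSB = 515.333/2 = 257.6663; MSW = 480.494/20 = 24.0247
F = MSB/MSW = 10.7251
df = (2, 20)
p-value (upper-tail) = 0.00068
At α=0.01: p < α → reject H₀

reject H₀: yes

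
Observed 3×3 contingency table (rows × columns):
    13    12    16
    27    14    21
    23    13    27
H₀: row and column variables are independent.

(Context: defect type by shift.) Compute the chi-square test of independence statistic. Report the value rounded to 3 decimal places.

test statistic = 2.448

Row totals [41, 62, 63], col totals [63, 39, 64], n=166
χ² = (13−15.56)²/15.56 + (12−9.63)²/9.63 + (16−15.81)²/15.81 + (27−23.53)²/23.53 + (14−14.57)²/14.57 + (21−23.90)²/23.90 + (23−23.91)²/23.91 + (13−14.80)²/14.80 + (27−24.29)²/24.29 = 2.4482
df = 4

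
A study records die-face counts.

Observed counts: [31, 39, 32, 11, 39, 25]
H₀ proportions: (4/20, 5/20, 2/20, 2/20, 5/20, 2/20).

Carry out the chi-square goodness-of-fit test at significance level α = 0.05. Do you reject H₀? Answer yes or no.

reject H₀: yes

n = 177; E_i = n·p_i = [35.40, 44.25, 17.70, 17.70, 44.25, 17.70]
χ² = (31−35.40)²/35.40 + (39−44.25)²/44.25 + (32−17.70)²/17.70 + (11−17.70)²/17.70 + (39−44.25)²/44.25 + (25−17.70)²/17.70 = 18.8927
df = 5
p-value (upper-tail) = 0.00201
At α=0.05: p < α → reject H₀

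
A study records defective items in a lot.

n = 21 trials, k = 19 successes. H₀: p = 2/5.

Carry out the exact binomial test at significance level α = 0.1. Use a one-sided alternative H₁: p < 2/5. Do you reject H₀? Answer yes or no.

Exact binomial: n=21, k=19, p₀=2/5=0.4000
P(X≤19) from Σ C(n,i)·p₀^i·(1−p₀)^(n−i)
p-value (one-sided, H₁ less) = 1.00000
At α=0.1: p ≥ α → fail to reject H₀

reject H₀: no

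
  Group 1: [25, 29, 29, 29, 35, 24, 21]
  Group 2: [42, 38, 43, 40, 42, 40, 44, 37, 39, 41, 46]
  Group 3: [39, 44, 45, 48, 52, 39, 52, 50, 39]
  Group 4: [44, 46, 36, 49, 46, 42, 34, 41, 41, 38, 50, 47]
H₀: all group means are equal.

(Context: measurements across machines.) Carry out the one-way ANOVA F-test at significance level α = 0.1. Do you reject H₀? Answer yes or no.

Group means [27.43, 41.09, 45.33, 42.83], grand mean 40.154
SSB = Σnᵢ(x̄ᵢ−x̄)² = 1470.787; SSW = ΣΣ(x−x̄ᵢ)² = 718.290
MSB = 1470.787/3 = 490.2623; MSW = 718.290/35 = 20.5226
F = MSB/MSW = 23.8889
df = (3, 35)
p-value (upper-tail) = 0.00000
At α=0.1: p < α → reject H₀

reject H₀: yes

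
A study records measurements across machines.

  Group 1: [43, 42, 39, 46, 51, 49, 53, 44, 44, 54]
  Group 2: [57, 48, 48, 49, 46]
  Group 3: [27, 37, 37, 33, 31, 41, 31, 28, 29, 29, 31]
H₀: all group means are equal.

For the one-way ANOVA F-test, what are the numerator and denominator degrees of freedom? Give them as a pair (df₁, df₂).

degrees of freedom = [2, 23]

k = 3 groups, N = 26 total
df = (k−1, N−k) = (3−1, 26−3) = (2, 23)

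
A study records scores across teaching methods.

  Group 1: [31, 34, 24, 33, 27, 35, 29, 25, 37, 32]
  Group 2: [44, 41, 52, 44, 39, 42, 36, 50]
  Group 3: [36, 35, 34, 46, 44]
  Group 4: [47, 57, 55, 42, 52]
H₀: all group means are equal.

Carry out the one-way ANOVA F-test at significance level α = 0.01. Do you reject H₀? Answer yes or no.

Group means [30.70, 43.50, 39.00, 50.60], grand mean 39.393
SSB = Σnᵢ(x̄ᵢ−x̄)² = 1519.379; SSW = ΣΣ(x−x̄ᵢ)² = 643.300
MSB = 1519.379/3 = 506.4595; MSW = 643.300/24 = 26.8042
F = MSB/MSW = 18.8948
df = (3, 24)
p-value (upper-tail) = 0.00000
At α=0.01: p < α → reject H₀

reject H₀: yes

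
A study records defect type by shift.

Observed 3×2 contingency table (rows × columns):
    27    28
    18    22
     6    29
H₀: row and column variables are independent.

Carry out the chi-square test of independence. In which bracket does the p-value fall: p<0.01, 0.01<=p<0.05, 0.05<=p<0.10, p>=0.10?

p-value bracket: p<0.01

Row totals [55, 40, 35], col totals [51, 79], n=130
χ² = (27−21.58)²/21.58 + (28−33.42)²/33.42 + (18−15.69)²/15.69 + (22−24.31)²/24.31 + (6−13.73)²/13.73 + (29−21.27)²/21.27 = 9.9639
df = 2
p-value (upper-tail) = 0.00686
→ bracket: p<0.01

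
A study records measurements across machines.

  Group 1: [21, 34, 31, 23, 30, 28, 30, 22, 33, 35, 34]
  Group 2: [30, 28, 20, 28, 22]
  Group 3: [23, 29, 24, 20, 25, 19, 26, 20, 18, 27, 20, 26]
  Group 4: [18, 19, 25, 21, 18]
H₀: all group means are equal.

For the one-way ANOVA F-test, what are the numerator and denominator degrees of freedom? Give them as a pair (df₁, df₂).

k = 4 groups, N = 33 total
df = (k−1, N−k) = (4−1, 33−4) = (3, 29)

degrees of freedom = [3, 29]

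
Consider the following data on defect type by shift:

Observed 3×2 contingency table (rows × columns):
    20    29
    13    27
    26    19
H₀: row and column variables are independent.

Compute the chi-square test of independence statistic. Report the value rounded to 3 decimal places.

Row totals [49, 40, 45], col totals [59, 75], n=134
χ² = (20−21.57)²/21.57 + (29−27.43)²/27.43 + (13−17.61)²/17.61 + (27−22.39)²/22.39 + (26−19.81)²/19.81 + (19−25.19)²/25.19 = 5.8144
df = 2

test statistic = 5.814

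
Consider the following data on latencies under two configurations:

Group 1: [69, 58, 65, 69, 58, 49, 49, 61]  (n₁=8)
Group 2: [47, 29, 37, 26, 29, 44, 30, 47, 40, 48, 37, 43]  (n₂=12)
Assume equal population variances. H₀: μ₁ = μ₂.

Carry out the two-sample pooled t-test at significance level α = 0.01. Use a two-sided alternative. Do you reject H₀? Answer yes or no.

x̄₁=59.750, s₁=7.906, n₁=8
x̄₂=38.083, s₂=7.971, n₂=12
s_p² = [7·7.906² + 11·7.971²]/18 = 63.1343
SE = √(s_p²·(1/8+1/12)) = 3.6267
t = (59.750−38.083)/3.6267 = 5.9742
df = 18
p-value (two-sided) = 0.00001
At α=0.01: p < α → reject H₀

reject H₀: yes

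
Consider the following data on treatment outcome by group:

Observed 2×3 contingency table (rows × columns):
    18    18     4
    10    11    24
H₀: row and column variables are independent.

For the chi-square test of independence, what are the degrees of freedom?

degrees of freedom = 2

df = (r−1)(c−1) = (2−1)·(3−1) = 2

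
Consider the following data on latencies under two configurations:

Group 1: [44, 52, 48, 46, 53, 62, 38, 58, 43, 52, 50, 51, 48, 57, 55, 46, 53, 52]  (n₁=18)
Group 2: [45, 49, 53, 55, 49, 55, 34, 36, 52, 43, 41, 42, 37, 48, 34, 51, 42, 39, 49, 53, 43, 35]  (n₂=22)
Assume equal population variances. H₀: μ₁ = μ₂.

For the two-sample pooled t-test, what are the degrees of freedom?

df = n₁ + n₂ − 2 = 18 + 22 − 2 = 38

degrees of freedom = 38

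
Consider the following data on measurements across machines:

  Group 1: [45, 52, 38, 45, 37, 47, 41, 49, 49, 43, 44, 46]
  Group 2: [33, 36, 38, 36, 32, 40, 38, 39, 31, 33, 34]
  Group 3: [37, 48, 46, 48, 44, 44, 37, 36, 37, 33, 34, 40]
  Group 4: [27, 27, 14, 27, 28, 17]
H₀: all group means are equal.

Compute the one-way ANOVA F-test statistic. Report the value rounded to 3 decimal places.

test statistic = 29.344

Group means [44.67, 35.45, 40.33, 23.33], grand mean 37.805
SSB = Σnᵢ(x̄ᵢ−x̄)² = 1959.045; SSW = ΣΣ(x−x̄ᵢ)² = 823.394
MSB = 1959.045/3 = 653.0150; MSW = 823.394/37 = 22.2539
F = MSB/MSW = 29.3439
df = (3, 37)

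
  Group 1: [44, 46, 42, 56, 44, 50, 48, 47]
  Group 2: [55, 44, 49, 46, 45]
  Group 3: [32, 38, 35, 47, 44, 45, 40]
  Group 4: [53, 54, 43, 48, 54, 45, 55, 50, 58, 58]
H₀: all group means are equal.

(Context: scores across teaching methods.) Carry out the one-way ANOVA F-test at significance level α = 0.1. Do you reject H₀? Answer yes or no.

reject H₀: yes

Group means [47.12, 47.80, 40.14, 51.80], grand mean 47.167
SSB = Σnᵢ(x̄ᵢ−x̄)² = 562.035; SSW = ΣΣ(x−x̄ᵢ)² = 636.132
MSB = 562.035/3 = 187.3448; MSW = 636.132/26 = 24.4666
F = MSB/MSW = 7.6572
df = (3, 26)
p-value (upper-tail) = 0.00079
At α=0.1: p < α → reject H₀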